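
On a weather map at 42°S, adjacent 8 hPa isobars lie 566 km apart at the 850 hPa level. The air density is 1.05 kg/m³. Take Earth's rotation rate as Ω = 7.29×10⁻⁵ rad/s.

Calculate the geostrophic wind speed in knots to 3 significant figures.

26.8 knots

Coriolis parameter at 42°S:
f = 2Ω sin φ = 2 × 7.29×10⁻⁵ × sin 42° = 9.76×10⁻⁵ s⁻¹
Pressure gradient: |∂P/∂n| = 800 Pa / 566000 m = 1.41×10⁻³ Pa/m
Geostrophic balance (pressure-gradient force = Coriolis force):
V_g = (1/(fρ)) |∂P/∂n| = 1.41×10⁻³ / (9.76×10⁻⁵ × 1.05) = 13.8 m/s
Converting: 13.8 m/s × 1.944 = 26.8 knots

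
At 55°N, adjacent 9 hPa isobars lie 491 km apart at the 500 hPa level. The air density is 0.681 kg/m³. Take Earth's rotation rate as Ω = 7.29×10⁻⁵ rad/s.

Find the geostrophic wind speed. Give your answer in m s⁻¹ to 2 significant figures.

Coriolis parameter at 55°N:
f = 2Ω sin φ = 2 × 7.29×10⁻⁵ × sin 55° = 1.19×10⁻⁴ s⁻¹
Pressure gradient: |∂P/∂n| = 900 Pa / 491000 m = 1.83×10⁻³ Pa/m
Geostrophic balance (pressure-gradient force = Coriolis force):
V_g = (1/(fρ)) |∂P/∂n| = 1.83×10⁻³ / (1.19×10⁻⁴ × 0.681) = 22.5 m/s

23 m s⁻¹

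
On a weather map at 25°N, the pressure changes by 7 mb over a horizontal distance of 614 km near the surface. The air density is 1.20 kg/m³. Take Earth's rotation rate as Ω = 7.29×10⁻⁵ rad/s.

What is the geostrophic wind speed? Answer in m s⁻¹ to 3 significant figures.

Coriolis parameter at 25°N:
f = 2Ω sin φ = 2 × 7.29×10⁻⁵ × sin 25° = 6.16×10⁻⁵ s⁻¹
Pressure gradient: |∂P/∂n| = 700 Pa / 614000 m = 1.14×10⁻³ Pa/m
Geostrophic balance (pressure-gradient force = Coriolis force):
V_g = (1/(fρ)) |∂P/∂n| = 1.14×10⁻³ / (6.16×10⁻⁵ × 1.20) = 15.4 m/s

15.4 m s⁻¹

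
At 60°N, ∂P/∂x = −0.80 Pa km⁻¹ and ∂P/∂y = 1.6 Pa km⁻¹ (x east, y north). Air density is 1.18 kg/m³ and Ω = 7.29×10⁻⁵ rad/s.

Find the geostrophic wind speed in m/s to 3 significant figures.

12.0 m/s

Coriolis parameter at 60°N:
f = 2Ω sin φ = 2 × 7.29×10⁻⁵ × sin 60° = 1.26×10⁻⁴ s⁻¹
Component geostrophic relations (x east, y north):
u_g = −(1/(fρ)) ∂P/∂y,  v_g = (1/(fρ)) ∂P/∂x
u_g = −(1.6×10⁻³)/(1.26×10⁻⁴ × 1.18) = −10.7 m/s;  v_g = (−0.80×10⁻³)/(1.26×10⁻⁴ × 1.18) = −5.37 m/s
|V_g| = √(u_g² + v_g²) = 12.0 m/s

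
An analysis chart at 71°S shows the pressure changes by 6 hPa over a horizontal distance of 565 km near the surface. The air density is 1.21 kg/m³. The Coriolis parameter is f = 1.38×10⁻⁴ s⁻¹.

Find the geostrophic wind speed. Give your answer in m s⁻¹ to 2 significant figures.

Pressure gradient: |∂P/∂n| = 600 Pa / 565000 m = 1.06×10⁻³ Pa/m
Geostrophic balance (pressure-gradient force = Coriolis force):
V_g = (1/(fρ)) |∂P/∂n| = 1.06×10⁻³ / (1.38×10⁻⁴ × 1.21) = 6.36 m/s

6.4 m s⁻¹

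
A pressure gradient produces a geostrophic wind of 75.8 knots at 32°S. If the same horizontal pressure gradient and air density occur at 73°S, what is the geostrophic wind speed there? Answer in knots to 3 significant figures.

42.0 knots

With the same pressure gradient and density, V_g ∝ 1/f ∝ 1/sin φ.
V₂ = V₁ · sin φ₁ / sin φ₂ = 75.8 × sin 32° / sin 73°
V₂ = 75.8 × 0.5299/0.9563 = 42.0 knots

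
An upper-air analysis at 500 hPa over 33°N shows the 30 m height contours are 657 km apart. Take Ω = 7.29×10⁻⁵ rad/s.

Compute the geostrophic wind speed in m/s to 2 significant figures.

Coriolis parameter at 33°N:
f = 2Ω sin φ = 2 × 7.29×10⁻⁵ × sin 33° = 7.94×10⁻⁵ s⁻¹
Height gradient: |∂Z/∂n| = 30 m / 657000 m = 4.57×10⁻⁵
On a pressure surface, geostrophic balance gives V_g = (g/f)|∂Z/∂n|:
V_g = 9.81 × 4.57×10⁻⁵ / 7.94×10⁻⁵ = 5.64 m/s

5.6 m/s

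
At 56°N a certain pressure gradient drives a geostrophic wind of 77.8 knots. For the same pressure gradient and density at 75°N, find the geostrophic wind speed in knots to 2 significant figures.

67 knots

With the same pressure gradient and density, V_g ∝ 1/f ∝ 1/sin φ.
V₂ = V₁ · sin φ₁ / sin φ₂ = 77.8 × sin 56° / sin 75°
V₂ = 77.8 × 0.8290/0.9659 = 67 knots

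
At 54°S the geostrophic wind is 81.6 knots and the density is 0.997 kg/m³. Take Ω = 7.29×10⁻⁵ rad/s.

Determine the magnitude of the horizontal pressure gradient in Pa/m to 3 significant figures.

Coriolis parameter at 54°S:
f = 2Ω sin φ = 2 × 7.29×10⁻⁵ × sin 54° = 1.18×10⁻⁴ s⁻¹
Wind speed in SI: 81.6 knots = 42.0 m/s
Geostrophic balance rearranged: |∂P/∂n| = f ρ V_g
|∂P/∂n| = 1.18×10⁻⁴ × 0.997 × 42.0 = 4.94×10⁻³ Pa/m

4.94×10⁻³ Pa/m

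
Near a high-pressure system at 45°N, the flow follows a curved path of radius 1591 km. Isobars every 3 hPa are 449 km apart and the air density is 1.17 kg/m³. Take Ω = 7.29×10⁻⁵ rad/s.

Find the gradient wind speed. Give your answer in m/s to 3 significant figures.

Coriolis parameter at 45°N:
f = 2Ω sin φ = 2 × 7.29×10⁻⁵ × sin 45° = 1.03×10⁻⁴ s⁻¹
Pressure gradient: |∂P/∂n| = 300 Pa / 449000 m = 6.68×10⁻⁴ Pa/m
Geostrophic speed: V_g = |∂P/∂n|/(fρ) = 6.68×10⁻⁴/(1.03×10⁻⁴ × 1.17) = 5.54 m/s
Around a high, pressure-gradient force acts outward with centrifugal, so Coriolis balances both:
fV = (1/ρ)|∂P/∂n| + V²/R  →  V² − fR·V + fR·V_g = 0
With fR = 1.03×10⁻⁴ × 1591×10³ m = 164 m/s:
V = [fR − √((fR)² − 4 fR V_g)]/2 = [164 − √(164² − 4×164×5.54)]/2 = 5.74 m/s
Supergeostrophic (V > V_g = 5.54 m/s), as expected around a high.

5.74 m/s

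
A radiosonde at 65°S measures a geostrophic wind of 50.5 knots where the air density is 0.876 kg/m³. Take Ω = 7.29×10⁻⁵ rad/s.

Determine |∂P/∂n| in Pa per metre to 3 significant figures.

Coriolis parameter at 65°S:
f = 2Ω sin φ = 2 × 7.29×10⁻⁵ × sin 65° = 1.32×10⁻⁴ s⁻¹
Wind speed in SI: 50.5 knots = 26.0 m/s
Geostrophic balance rearranged: |∂P/∂n| = f ρ V_g
|∂P/∂n| = 1.32×10⁻⁴ × 0.876 × 26.0 = 3.01×10⁻³ Pa/m

3.01×10⁻³ Pa/m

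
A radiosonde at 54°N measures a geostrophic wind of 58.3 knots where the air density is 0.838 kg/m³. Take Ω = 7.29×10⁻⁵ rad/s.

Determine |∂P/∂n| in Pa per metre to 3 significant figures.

2.96×10⁻³ Pa/m

Coriolis parameter at 54°N:
f = 2Ω sin φ = 2 × 7.29×10⁻⁵ × sin 54° = 1.18×10⁻⁴ s⁻¹
Wind speed in SI: 58.3 knots = 30.0 m/s
Geostrophic balance rearranged: |∂P/∂n| = f ρ V_g
|∂P/∂n| = 1.18×10⁻⁴ × 0.838 × 30.0 = 2.96×10⁻³ Pa/m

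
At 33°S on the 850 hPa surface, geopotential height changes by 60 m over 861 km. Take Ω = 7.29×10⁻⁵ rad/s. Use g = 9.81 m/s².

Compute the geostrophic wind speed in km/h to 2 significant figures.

Coriolis parameter at 33°S:
f = 2Ω sin φ = 2 × 7.29×10⁻⁵ × sin 33° = 7.94×10⁻⁵ s⁻¹
Height gradient: |∂Z/∂n| = 60 m / 861000 m = 6.97×10⁻⁵
On a pressure surface, geostrophic balance gives V_g = (g/f)|∂Z/∂n|:
V_g = 9.81 × 6.97×10⁻⁵ / 7.94×10⁻⁵ = 8.61 m/s
Converting: 8.61 m/s × 3.6 = 31 km/h

31 km/h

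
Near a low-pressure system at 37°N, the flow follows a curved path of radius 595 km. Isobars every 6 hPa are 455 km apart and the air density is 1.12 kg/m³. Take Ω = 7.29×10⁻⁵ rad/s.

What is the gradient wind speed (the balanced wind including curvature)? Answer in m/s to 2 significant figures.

11 m/s

Coriolis parameter at 37°N:
f = 2Ω sin φ = 2 × 7.29×10⁻⁵ × sin 37° = 8.77×10⁻⁵ s⁻¹
Pressure gradient: |∂P/∂n| = 600 Pa / 455000 m = 1.32×10⁻³ Pa/m
Geostrophic speed: V_g = |∂P/∂n|/(fρ) = 1.32×10⁻³/(8.77×10⁻⁵ × 1.12) = 13.4 m/s
Around a low, centrifugal force acts outward with Coriolis, so pressure-gradient force balances both:
(1/ρ)|∂P/∂n| = fV + V²/R  →  V² + fR·V − fR·V_g = 0
With fR = 8.77×10⁻⁵ × 595×10³ m = 52.2 m/s:
V = [−fR + √((fR)² + 4 fR V_g)]/2 = [−52.2 + √(52.2² + 4×52.2×13.4)]/2 = 11.1 m/s
Subgeostrophic (V < V_g = 13.4 m/s), as expected around a low.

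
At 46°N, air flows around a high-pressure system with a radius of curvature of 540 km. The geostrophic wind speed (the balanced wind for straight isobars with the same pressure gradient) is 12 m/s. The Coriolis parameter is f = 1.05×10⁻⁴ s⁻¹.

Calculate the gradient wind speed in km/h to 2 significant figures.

62 km/h

Around a high, pressure-gradient force acts outward with centrifugal, so Coriolis balances both:
fV = (1/ρ)|∂P/∂n| + V²/R  →  V² − fR·V + fR·V_g = 0
With fR = 1.05×10⁻⁴ × 540×10³ m = 56.7 m/s:
V = [fR − √((fR)² − 4 fR V_g)]/2 = [56.7 − √(56.7² − 4×56.7×12)]/2 = 17.2 m/s
Supergeostrophic (V > V_g = 12 m/s), as expected around a high.
Converting: 17.2 m/s × 3.6 = 62 km/h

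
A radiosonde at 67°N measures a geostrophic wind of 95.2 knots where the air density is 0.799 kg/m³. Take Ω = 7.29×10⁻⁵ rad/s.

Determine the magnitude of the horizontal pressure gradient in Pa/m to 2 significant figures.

Coriolis parameter at 67°N:
f = 2Ω sin φ = 2 × 7.29×10⁻⁵ × sin 67° = 1.34×10⁻⁴ s⁻¹
Wind speed in SI: 95.2 knots = 49.0 m/s
Geostrophic balance rearranged: |∂P/∂n| = f ρ V_g
|∂P/∂n| = 1.34×10⁻⁴ × 0.799 × 49.0 = 5.25×10⁻³ Pa/m

5.3×10⁻³ Pa/m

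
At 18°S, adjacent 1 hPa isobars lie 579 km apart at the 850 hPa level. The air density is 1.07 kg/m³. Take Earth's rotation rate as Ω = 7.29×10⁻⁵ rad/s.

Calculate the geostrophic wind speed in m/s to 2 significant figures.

Coriolis parameter at 18°S:
f = 2Ω sin φ = 2 × 7.29×10⁻⁵ × sin 18° = 4.51×10⁻⁵ s⁻¹
Pressure gradient: |∂P/∂n| = 100 Pa / 579000 m = 1.73×10⁻⁴ Pa/m
Geostrophic balance (pressure-gradient force = Coriolis force):
V_g = (1/(fρ)) |∂P/∂n| = 1.73×10⁻⁴ / (4.51×10⁻⁵ × 1.07) = 3.58 m/s

3.6 m/s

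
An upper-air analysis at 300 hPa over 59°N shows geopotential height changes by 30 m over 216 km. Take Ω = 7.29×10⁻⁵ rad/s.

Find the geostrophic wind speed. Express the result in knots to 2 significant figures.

Coriolis parameter at 59°N:
f = 2Ω sin φ = 2 × 7.29×10⁻⁵ × sin 59° = 1.25×10⁻⁴ s⁻¹
Height gradient: |∂Z/∂n| = 30 m / 216000 m = 1.39×10⁻⁴
On a pressure surface, geostrophic balance gives V_g = (g/f)|∂Z/∂n|:
V_g = 9.81 × 1.39×10⁻⁴ / 1.25×10⁻⁴ = 10.9 m/s
Converting: 10.9 m/s × 1.944 = 21 knots

21 knots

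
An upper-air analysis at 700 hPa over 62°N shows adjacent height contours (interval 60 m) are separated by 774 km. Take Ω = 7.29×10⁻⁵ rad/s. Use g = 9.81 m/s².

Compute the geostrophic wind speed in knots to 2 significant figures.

11 knots

Coriolis parameter at 62°N:
f = 2Ω sin φ = 2 × 7.29×10⁻⁵ × sin 62° = 1.29×10⁻⁴ s⁻¹
Height gradient: |∂Z/∂n| = 60 m / 774000 m = 7.75×10⁻⁵
On a pressure surface, geostrophic balance gives V_g = (g/f)|∂Z/∂n|:
V_g = 9.81 × 7.75×10⁻⁵ / 1.29×10⁻⁴ = 5.91 m/s
Converting: 5.91 m/s × 1.944 = 11 knots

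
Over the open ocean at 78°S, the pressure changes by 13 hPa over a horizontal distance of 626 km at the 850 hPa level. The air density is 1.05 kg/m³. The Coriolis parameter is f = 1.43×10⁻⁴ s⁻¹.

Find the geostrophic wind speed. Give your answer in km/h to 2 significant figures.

50 km/h

Pressure gradient: |∂P/∂n| = 1300 Pa / 626000 m = 2.08×10⁻³ Pa/m
Geostrophic balance (pressure-gradient force = Coriolis force):
V_g = (1/(fρ)) |∂P/∂n| = 2.08×10⁻³ / (1.43×10⁻⁴ × 1.05) = 13.8 m/s
Converting: 13.8 m/s × 3.6 = 50 km/h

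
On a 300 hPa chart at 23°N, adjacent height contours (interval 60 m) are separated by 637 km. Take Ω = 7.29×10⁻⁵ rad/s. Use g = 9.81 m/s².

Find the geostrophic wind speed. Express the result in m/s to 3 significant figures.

Coriolis parameter at 23°N:
f = 2Ω sin φ = 2 × 7.29×10⁻⁵ × sin 23° = 5.70×10⁻⁵ s⁻¹
Height gradient: |∂Z/∂n| = 60 m / 637000 m = 9.42×10⁻⁵
On a pressure surface, geostrophic balance gives V_g = (g/f)|∂Z/∂n|:
V_g = 9.81 × 9.42×10⁻⁵ / 5.70×10⁻⁵ = 16.2 m/s

16.2 m/s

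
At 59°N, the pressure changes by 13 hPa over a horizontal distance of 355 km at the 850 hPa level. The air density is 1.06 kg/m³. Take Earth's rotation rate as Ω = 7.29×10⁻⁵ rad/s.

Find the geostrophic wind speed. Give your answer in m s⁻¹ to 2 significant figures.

Coriolis parameter at 59°N:
f = 2Ω sin φ = 2 × 7.29×10⁻⁵ × sin 59° = 1.25×10⁻⁴ s⁻¹
Pressure gradient: |∂P/∂n| = 1300 Pa / 355000 m = 3.66×10⁻³ Pa/m
Geostrophic balance (pressure-gradient force = Coriolis force):
V_g = (1/(fρ)) |∂P/∂n| = 3.66×10⁻³ / (1.25×10⁻⁴ × 1.06) = 27.6 m/s

28 m s⁻¹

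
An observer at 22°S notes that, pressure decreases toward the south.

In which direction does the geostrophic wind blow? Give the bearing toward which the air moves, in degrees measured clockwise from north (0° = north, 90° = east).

090°

The pressure-gradient force points toward the south (bearing 180°).
Geostrophic balance: in the Southern Hemisphere the Coriolis force deflects motion to the left, so the geostrophic wind blows 90° to the left of the pressure-gradient force (low pressure on the right).
Rotating 180° by 90° counterclockwise gives 090° — the wind blows toward the east.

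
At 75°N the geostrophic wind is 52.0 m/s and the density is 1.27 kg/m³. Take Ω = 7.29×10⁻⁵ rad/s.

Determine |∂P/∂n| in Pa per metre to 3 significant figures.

9.30×10⁻³ Pa/m

Coriolis parameter at 75°N:
f = 2Ω sin φ = 2 × 7.29×10⁻⁵ × sin 75° = 1.41×10⁻⁴ s⁻¹
Geostrophic balance rearranged: |∂P/∂n| = f ρ V_g
|∂P/∂n| = 1.41×10⁻⁴ × 1.27 × 52.0 = 9.30×10⁻³ Pa/m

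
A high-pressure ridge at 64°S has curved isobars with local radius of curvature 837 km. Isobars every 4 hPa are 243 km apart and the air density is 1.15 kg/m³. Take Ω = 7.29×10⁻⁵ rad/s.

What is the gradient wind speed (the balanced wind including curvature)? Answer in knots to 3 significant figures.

Coriolis parameter at 64°S:
f = 2Ω sin φ = 2 × 7.29×10⁻⁵ × sin 64° = 1.31×10⁻⁴ s⁻¹
Pressure gradient: |∂P/∂n| = 400 Pa / 243000 m = 1.65×10⁻³ Pa/m
Geostrophic speed: V_g = |∂P/∂n|/(fρ) = 1.65×10⁻³/(1.31×10⁻⁴ × 1.15) = 10.9 m/s
Around a high, pressure-gradient force acts outward with centrifugal, so Coriolis balances both:
fV = (1/ρ)|∂P/∂n| + V²/R  →  V² − fR·V + fR·V_g = 0
With fR = 1.31×10⁻⁴ × 837×10³ m = 110 m/s:
V = [fR − √((fR)² − 4 fR V_g)]/2 = [110 − √(110² − 4×110×10.9)]/2 = 12.3 m/s
Supergeostrophic (V > V_g = 10.9 m/s), as expected around a high.
Converting: 12.3 m/s × 1.944 = 23.9 knots

23.9 knots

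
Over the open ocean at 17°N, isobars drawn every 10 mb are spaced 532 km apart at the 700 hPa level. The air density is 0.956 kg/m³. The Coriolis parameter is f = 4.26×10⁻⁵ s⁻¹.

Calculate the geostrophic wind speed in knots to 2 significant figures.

Pressure gradient: |∂P/∂n| = 1000 Pa / 532000 m = 1.88×10⁻³ Pa/m
Geostrophic balance (pressure-gradient force = Coriolis force):
V_g = (1/(fρ)) |∂P/∂n| = 1.88×10⁻³ / (4.26×10⁻⁵ × 0.956) = 46.2 m/s
Converting: 46.2 m/s × 1.944 = 90 knots

90 knots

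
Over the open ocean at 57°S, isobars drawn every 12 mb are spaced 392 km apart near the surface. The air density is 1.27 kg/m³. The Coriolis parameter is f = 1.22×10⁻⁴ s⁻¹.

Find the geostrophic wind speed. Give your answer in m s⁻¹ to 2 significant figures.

Pressure gradient: |∂P/∂n| = 1200 Pa / 392000 m = 3.06×10⁻³ Pa/m
Geostrophic balance (pressure-gradient force = Coriolis force):
V_g = (1/(fρ)) |∂P/∂n| = 3.06×10⁻³ / (1.22×10⁻⁴ × 1.27) = 19.8 m/s

20 m s⁻¹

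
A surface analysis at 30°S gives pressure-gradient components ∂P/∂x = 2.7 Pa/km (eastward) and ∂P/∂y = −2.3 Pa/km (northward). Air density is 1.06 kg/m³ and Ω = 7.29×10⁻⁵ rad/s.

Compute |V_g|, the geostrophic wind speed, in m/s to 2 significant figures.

Coriolis parameter at 30°S:
f = 2Ω sin φ = 2 × 7.29×10⁻⁵ × sin 30° = 7.29×10⁻⁵ s⁻¹
In the Southern Hemisphere f is negative: f = −7.29×10⁻⁵ s⁻¹.
Component geostrophic relations (x east, y north):
u_g = −(1/(fρ)) ∂P/∂y,  v_g = (1/(fρ)) ∂P/∂x
u_g = −(−2.3×10⁻³)/(−7.29×10⁻⁵ × 1.06) = −29.8 m/s;  v_g = (2.7×10⁻³)/(−7.29×10⁻⁵ × 1.06) = −34.9 m/s
|V_g| = √(u_g² + v_g²) = 45.9 m/s

46 m/s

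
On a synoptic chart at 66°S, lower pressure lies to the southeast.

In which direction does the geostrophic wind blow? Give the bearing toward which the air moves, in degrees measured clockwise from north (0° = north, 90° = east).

045°

The pressure-gradient force points toward the southeast (bearing 135°).
Geostrophic balance: in the Southern Hemisphere the Coriolis force deflects motion to the left, so the geostrophic wind blows 90° to the left of the pressure-gradient force (low pressure on the right).
Rotating 135° by 90° counterclockwise gives 045° — the wind blows toward the northeast.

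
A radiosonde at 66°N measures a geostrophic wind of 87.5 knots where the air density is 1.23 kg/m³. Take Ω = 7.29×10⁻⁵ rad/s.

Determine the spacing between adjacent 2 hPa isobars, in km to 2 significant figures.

27 km

Coriolis parameter at 66°N:
f = 2Ω sin φ = 2 × 7.29×10⁻⁵ × sin 66° = 1.33×10⁻⁴ s⁻¹
Wind speed in SI: 87.5 knots = 45.0 m/s
Geostrophic balance rearranged: |∂P/∂n| = f ρ V_g
|∂P/∂n| = 1.33×10⁻⁴ × 1.23 × 45.0 = 7.37×10⁻³ Pa/m
Isobar spacing: Δn = ΔP/|∂P/∂n| = 200 Pa / 7.37×10⁻³ Pa/m = 27120 m ≈ 27 km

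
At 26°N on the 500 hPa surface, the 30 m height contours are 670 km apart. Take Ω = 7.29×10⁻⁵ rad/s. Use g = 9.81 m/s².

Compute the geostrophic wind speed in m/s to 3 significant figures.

6.87 m/s

Coriolis parameter at 26°N:
f = 2Ω sin φ = 2 × 7.29×10⁻⁵ × sin 26° = 6.39×10⁻⁵ s⁻¹
Height gradient: |∂Z/∂n| = 30 m / 670000 m = 4.48×10⁻⁵
On a pressure surface, geostrophic balance gives V_g = (g/f)|∂Z/∂n|:
V_g = 9.81 × 4.48×10⁻⁵ / 6.39×10⁻⁵ = 6.87 m/s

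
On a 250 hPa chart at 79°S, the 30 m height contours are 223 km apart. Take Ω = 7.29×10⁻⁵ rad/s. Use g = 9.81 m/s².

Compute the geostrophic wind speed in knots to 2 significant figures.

Coriolis parameter at 79°S:
f = 2Ω sin φ = 2 × 7.29×10⁻⁵ × sin 79° = 1.43×10⁻⁴ s⁻¹
Height gradient: |∂Z/∂n| = 30 m / 223000 m = 1.35×10⁻⁴
On a pressure surface, geostrophic balance gives V_g = (g/f)|∂Z/∂n|:
V_g = 9.81 × 1.35×10⁻⁴ / 1.43×10⁻⁴ = 9.22 m/s
Converting: 9.22 m/s × 1.944 = 18 knots

18 knots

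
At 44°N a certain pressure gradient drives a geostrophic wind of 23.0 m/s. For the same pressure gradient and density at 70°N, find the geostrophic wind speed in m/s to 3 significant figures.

With the same pressure gradient and density, V_g ∝ 1/f ∝ 1/sin φ.
V₂ = V₁ · sin φ₁ / sin φ₂ = 23.0 × sin 44° / sin 70°
V₂ = 23.0 × 0.6947/0.9397 = 17.0 m/s

17.0 m/s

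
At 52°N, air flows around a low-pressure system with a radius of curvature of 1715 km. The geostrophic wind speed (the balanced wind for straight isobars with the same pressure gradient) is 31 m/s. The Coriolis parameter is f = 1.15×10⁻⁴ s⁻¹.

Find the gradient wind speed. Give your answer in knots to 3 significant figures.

52.9 knots

Around a low, centrifugal force acts outward with Coriolis, so pressure-gradient force balances both:
(1/ρ)|∂P/∂n| = fV + V²/R  →  V² + fR·V − fR·V_g = 0
With fR = 1.15×10⁻⁴ × 1715×10³ m = 197 m/s:
V = [−fR + √((fR)² + 4 fR V_g)]/2 = [−197 + √(197² + 4×197×31)]/2 = 27.2 m/s
Subgeostrophic (V < V_g = 31 m/s), as expected around a low.
Converting: 27.2 m/s × 1.944 = 52.9 knots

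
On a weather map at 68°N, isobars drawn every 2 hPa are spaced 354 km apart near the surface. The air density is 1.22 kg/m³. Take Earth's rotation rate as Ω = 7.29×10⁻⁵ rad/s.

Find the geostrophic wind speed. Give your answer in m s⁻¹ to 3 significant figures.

3.43 m s⁻¹

Coriolis parameter at 68°N:
f = 2Ω sin φ = 2 × 7.29×10⁻⁵ × sin 68° = 1.35×10⁻⁴ s⁻¹
Pressure gradient: |∂P/∂n| = 200 Pa / 354000 m = 5.65×10⁻⁴ Pa/m
Geostrophic balance (pressure-gradient force = Coriolis force):
V_g = (1/(fρ)) |∂P/∂n| = 5.65×10⁻⁴ / (1.35×10⁻⁴ × 1.22) = 3.43 m/s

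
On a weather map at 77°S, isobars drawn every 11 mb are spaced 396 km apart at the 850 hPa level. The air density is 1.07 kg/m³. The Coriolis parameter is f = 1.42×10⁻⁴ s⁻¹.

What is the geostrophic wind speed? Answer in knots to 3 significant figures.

35.5 knots

Pressure gradient: |∂P/∂n| = 1100 Pa / 396000 m = 2.78×10⁻³ Pa/m
Geostrophic balance (pressure-gradient force = Coriolis force):
V_g = (1/(fρ)) |∂P/∂n| = 2.78×10⁻³ / (1.42×10⁻⁴ × 1.07) = 18.3 m/s
Converting: 18.3 m/s × 1.944 = 35.5 knots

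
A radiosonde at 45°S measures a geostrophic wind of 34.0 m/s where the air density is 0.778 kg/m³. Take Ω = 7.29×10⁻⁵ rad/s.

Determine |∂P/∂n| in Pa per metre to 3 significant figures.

Coriolis parameter at 45°S:
f = 2Ω sin φ = 2 × 7.29×10⁻⁵ × sin 45° = 1.03×10⁻⁴ s⁻¹
Geostrophic balance rearranged: |∂P/∂n| = f ρ V_g
|∂P/∂n| = 1.03×10⁻⁴ × 0.778 × 34.0 = 2.73×10⁻³ Pa/m

2.73×10⁻³ Pa/m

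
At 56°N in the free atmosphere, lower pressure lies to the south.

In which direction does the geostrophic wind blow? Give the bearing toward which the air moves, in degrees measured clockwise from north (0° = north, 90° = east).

270°

The pressure-gradient force points toward the south (bearing 180°).
Geostrophic balance: in the Northern Hemisphere the Coriolis force deflects motion to the right, so the geostrophic wind blows 90° to the right of the pressure-gradient force (low pressure on the left).
Rotating 180° by 90° clockwise gives 270° — the wind blows toward the west.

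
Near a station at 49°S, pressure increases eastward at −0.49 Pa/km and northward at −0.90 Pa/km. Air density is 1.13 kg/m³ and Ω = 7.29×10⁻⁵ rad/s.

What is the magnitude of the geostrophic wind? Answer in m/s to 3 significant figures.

Coriolis parameter at 49°S:
f = 2Ω sin φ = 2 × 7.29×10⁻⁵ × sin 49° = 1.10×10⁻⁴ s⁻¹
In the Southern Hemisphere f is negative: f = −1.10×10⁻⁴ s⁻¹.
Component geostrophic relations (x east, y north):
u_g = −(1/(fρ)) ∂P/∂y,  v_g = (1/(fρ)) ∂P/∂x
u_g = −(−0.90×10⁻³)/(−1.10×10⁻⁴ × 1.13) = −7.24 m/s;  v_g = (−0.49×10⁻³)/(−1.10×10⁻⁴ × 1.13) = 3.94 m/s
|V_g| = √(u_g² + v_g²) = 8.24 m/s

8.24 m/s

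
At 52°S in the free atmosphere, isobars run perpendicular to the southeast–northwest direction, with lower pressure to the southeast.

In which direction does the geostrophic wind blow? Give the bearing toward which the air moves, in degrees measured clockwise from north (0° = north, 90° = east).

045°

The pressure-gradient force points toward the southeast (bearing 135°).
Geostrophic balance: in the Southern Hemisphere the Coriolis force deflects motion to the left, so the geostrophic wind blows 90° to the left of the pressure-gradient force (low pressure on the right).
Rotating 135° by 90° counterclockwise gives 045° — the wind blows toward the northeast.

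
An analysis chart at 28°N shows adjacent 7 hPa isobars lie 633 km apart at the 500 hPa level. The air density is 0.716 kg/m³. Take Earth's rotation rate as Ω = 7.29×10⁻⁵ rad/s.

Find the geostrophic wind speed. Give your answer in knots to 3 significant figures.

Coriolis parameter at 28°N:
f = 2Ω sin φ = 2 × 7.29×10⁻⁵ × sin 28° = 6.84×10⁻⁵ s⁻¹
Pressure gradient: |∂P/∂n| = 700 Pa / 633000 m = 1.11×10⁻³ Pa/m
Geostrophic balance (pressure-gradient force = Coriolis force):
V_g = (1/(fρ)) |∂P/∂n| = 1.11×10⁻³ / (6.84×10⁻⁵ × 0.716) = 22.6 m/s
Converting: 22.6 m/s × 1.944 = 43.9 knots

43.9 knots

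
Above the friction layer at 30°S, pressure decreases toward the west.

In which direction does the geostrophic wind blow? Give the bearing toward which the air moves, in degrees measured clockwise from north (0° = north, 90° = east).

180°

The pressure-gradient force points toward the west (bearing 270°).
Geostrophic balance: in the Southern Hemisphere the Coriolis force deflects motion to the left, so the geostrophic wind blows 90° to the left of the pressure-gradient force (low pressure on the right).
Rotating 270° by 90° counterclockwise gives 180° — the wind blows toward the south.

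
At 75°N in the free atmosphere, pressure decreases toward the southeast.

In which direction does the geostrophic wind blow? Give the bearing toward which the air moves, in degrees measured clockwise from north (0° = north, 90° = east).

225°

The pressure-gradient force points toward the southeast (bearing 135°).
Geostrophic balance: in the Northern Hemisphere the Coriolis force deflects motion to the right, so the geostrophic wind blows 90° to the right of the pressure-gradient force (low pressure on the left).
Rotating 135° by 90° clockwise gives 225° — the wind blows toward the southwest.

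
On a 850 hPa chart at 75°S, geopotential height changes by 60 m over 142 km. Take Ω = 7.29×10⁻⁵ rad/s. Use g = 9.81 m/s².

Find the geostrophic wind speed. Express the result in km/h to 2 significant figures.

110 km/h

Coriolis parameter at 75°S:
f = 2Ω sin φ = 2 × 7.29×10⁻⁵ × sin 75° = 1.41×10⁻⁴ s⁻¹
Height gradient: |∂Z/∂n| = 60 m / 142000 m = 4.23×10⁻⁴
On a pressure surface, geostrophic balance gives V_g = (g/f)|∂Z/∂n|:
V_g = 9.81 × 4.23×10⁻⁴ / 1.41×10⁻⁴ = 29.4 m/s
Converting: 29.4 m/s × 3.6 = 110 km/h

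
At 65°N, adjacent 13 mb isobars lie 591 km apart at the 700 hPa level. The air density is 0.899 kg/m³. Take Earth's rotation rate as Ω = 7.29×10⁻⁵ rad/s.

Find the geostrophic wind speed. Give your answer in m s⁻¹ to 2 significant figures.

Coriolis parameter at 65°N:
f = 2Ω sin φ = 2 × 7.29×10⁻⁵ × sin 65° = 1.32×10⁻⁴ s⁻¹
Pressure gradient: |∂P/∂n| = 1300 Pa / 591000 m = 2.20×10⁻³ Pa/m
Geostrophic balance (pressure-gradient force = Coriolis force):
V_g = (1/(fρ)) |∂P/∂n| = 2.20×10⁻³ / (1.32×10⁻⁴ × 0.899) = 18.5 m/s

19 m s⁻¹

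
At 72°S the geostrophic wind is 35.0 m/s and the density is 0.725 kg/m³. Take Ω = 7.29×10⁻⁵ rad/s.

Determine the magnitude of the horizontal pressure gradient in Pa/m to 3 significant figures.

Coriolis parameter at 72°S:
f = 2Ω sin φ = 2 × 7.29×10⁻⁵ × sin 72° = 1.39×10⁻⁴ s⁻¹
Geostrophic balance rearranged: |∂P/∂n| = f ρ V_g
|∂P/∂n| = 1.39×10⁻⁴ × 0.725 × 35.0 = 3.52×10⁻³ Pa/m

3.52×10⁻³ Pa/m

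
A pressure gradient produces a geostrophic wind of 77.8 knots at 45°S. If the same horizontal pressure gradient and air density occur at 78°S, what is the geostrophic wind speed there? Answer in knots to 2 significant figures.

With the same pressure gradient and density, V_g ∝ 1/f ∝ 1/sin φ.
V₂ = V₁ · sin φ₁ / sin φ₂ = 77.8 × sin 45° / sin 78°
V₂ = 77.8 × 0.7071/0.9781 = 56 knots

56 knots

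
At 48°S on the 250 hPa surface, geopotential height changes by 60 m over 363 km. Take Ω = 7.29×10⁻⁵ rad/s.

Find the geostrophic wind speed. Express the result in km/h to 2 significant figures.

Coriolis parameter at 48°S:
f = 2Ω sin φ = 2 × 7.29×10⁻⁵ × sin 48° = 1.08×10⁻⁴ s⁻¹
Height gradient: |∂Z/∂n| = 60 m / 363000 m = 1.65×10⁻⁴
On a pressure surface, geostrophic balance gives V_g = (g/f)|∂Z/∂n|:
V_g = 9.81 × 1.65×10⁻⁴ / 1.08×10⁻⁴ = 15.0 m/s
Converting: 15.0 m/s × 3.6 = 54 km/h

54 km/h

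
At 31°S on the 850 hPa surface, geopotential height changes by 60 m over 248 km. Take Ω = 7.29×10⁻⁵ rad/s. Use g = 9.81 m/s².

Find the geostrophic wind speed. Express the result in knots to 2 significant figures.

61 knots

Coriolis parameter at 31°S:
f = 2Ω sin φ = 2 × 7.29×10⁻⁵ × sin 31° = 7.51×10⁻⁵ s⁻¹
Height gradient: |∂Z/∂n| = 60 m / 248000 m = 2.42×10⁻⁴
On a pressure surface, geostrophic balance gives V_g = (g/f)|∂Z/∂n|:
V_g = 9.81 × 2.42×10⁻⁴ / 7.51×10⁻⁵ = 31.6 m/s
Converting: 31.6 m/s × 1.944 = 61 knots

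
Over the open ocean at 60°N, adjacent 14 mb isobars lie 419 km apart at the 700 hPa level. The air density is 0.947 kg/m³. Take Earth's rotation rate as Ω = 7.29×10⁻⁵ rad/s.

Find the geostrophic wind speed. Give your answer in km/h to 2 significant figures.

100 km/h

Coriolis parameter at 60°N:
f = 2Ω sin φ = 2 × 7.29×10⁻⁵ × sin 60° = 1.26×10⁻⁴ s⁻¹
Pressure gradient: |∂P/∂n| = 1400 Pa / 419000 m = 3.34×10⁻³ Pa/m
Geostrophic balance (pressure-gradient force = Coriolis force):
V_g = (1/(fρ)) |∂P/∂n| = 3.34×10⁻³ / (1.26×10⁻⁴ × 0.947) = 27.9 m/s
Converting: 27.9 m/s × 3.6 = 100 km/h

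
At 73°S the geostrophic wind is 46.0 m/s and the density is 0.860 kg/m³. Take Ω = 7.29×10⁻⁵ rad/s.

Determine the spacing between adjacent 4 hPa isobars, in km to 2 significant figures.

Coriolis parameter at 73°S:
f = 2Ω sin φ = 2 × 7.29×10⁻⁵ × sin 73° = 1.39×10⁻⁴ s⁻¹
Geostrophic balance rearranged: |∂P/∂n| = f ρ V_g
|∂P/∂n| = 1.39×10⁻⁴ × 0.860 × 46.0 = 5.52×10⁻³ Pa/m
Isobar spacing: Δn = ΔP/|∂P/∂n| = 400 Pa / 5.52×10⁻³ Pa/m = 72519 m ≈ 73 km

73 km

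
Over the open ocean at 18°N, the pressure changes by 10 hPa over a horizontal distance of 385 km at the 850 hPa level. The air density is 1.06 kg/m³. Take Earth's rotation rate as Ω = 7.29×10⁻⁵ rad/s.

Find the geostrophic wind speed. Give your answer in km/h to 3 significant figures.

196 km/h

Coriolis parameter at 18°N:
f = 2Ω sin φ = 2 × 7.29×10⁻⁵ × sin 18° = 4.51×10⁻⁵ s⁻¹
Pressure gradient: |∂P/∂n| = 1000 Pa / 385000 m = 2.60×10⁻³ Pa/m
Geostrophic balance (pressure-gradient force = Coriolis force):
V_g = (1/(fρ)) |∂P/∂n| = 2.60×10⁻³ / (4.51×10⁻⁵ × 1.06) = 54.4 m/s
Converting: 54.4 m/s × 3.6 = 196 km/h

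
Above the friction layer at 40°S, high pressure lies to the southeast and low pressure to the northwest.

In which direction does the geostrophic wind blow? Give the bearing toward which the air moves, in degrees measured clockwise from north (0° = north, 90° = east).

225°

The pressure-gradient force points toward the northwest (bearing 315°).
Geostrophic balance: in the Southern Hemisphere the Coriolis force deflects motion to the left, so the geostrophic wind blows 90° to the left of the pressure-gradient force (low pressure on the right).
Rotating 315° by 90° counterclockwise gives 225° — the wind blows toward the southwest.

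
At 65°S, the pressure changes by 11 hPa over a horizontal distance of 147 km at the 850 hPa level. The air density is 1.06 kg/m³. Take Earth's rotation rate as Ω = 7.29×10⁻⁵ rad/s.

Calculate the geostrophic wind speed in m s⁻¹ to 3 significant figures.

53.4 m s⁻¹

Coriolis parameter at 65°S:
f = 2Ω sin φ = 2 × 7.29×10⁻⁵ × sin 65° = 1.32×10⁻⁴ s⁻¹
Pressure gradient: |∂P/∂n| = 1100 Pa / 147000 m = 7.48×10⁻³ Pa/m
Geostrophic balance (pressure-gradient force = Coriolis force):
V_g = (1/(fρ)) |∂P/∂n| = 7.48×10⁻³ / (1.32×10⁻⁴ × 1.06) = 53.4 m/s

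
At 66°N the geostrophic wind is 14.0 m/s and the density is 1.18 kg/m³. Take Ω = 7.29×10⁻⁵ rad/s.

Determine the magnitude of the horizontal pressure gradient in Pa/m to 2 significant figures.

2.2×10⁻³ Pa/m

Coriolis parameter at 66°N:
f = 2Ω sin φ = 2 × 7.29×10⁻⁵ × sin 66° = 1.33×10⁻⁴ s⁻¹
Geostrophic balance rearranged: |∂P/∂n| = f ρ V_g
|∂P/∂n| = 1.33×10⁻⁴ × 1.18 × 14.0 = 2.20×10⁻³ Pa/m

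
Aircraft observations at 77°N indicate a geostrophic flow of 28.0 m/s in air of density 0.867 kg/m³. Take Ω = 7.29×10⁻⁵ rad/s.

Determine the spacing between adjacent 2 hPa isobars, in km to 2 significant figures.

Coriolis parameter at 77°N:
f = 2Ω sin φ = 2 × 7.29×10⁻⁵ × sin 77° = 1.42×10⁻⁴ s⁻¹
Geostrophic balance rearranged: |∂P/∂n| = f ρ V_g
|∂P/∂n| = 1.42×10⁻⁴ × 0.867 × 28.0 = 3.45×10⁻³ Pa/m
Isobar spacing: Δn = ΔP/|∂P/∂n| = 200 Pa / 3.45×10⁻³ Pa/m = 57992 m ≈ 58 km

58 km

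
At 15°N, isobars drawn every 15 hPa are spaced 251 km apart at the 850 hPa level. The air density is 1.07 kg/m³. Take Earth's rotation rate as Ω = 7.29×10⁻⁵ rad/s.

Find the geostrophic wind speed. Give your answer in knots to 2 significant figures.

Coriolis parameter at 15°N:
f = 2Ω sin φ = 2 × 7.29×10⁻⁵ × sin 15° = 3.77×10⁻⁵ s⁻¹
Pressure gradient: |∂P/∂n| = 1500 Pa / 251000 m = 5.98×10⁻³ Pa/m
Geostrophic balance (pressure-gradient force = Coriolis force):
V_g = (1/(fρ)) |∂P/∂n| = 5.98×10⁻³ / (3.77×10⁻⁵ × 1.07) = 148 m/s
Converting: 148 m/s × 1.944 = 290 knots

290 knots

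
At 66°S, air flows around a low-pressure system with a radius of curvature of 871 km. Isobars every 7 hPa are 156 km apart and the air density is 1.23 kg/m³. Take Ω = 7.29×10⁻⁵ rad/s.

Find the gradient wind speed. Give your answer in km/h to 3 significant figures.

82.4 km/h

Coriolis parameter at 66°S:
f = 2Ω sin φ = 2 × 7.29×10⁻⁵ × sin 66° = 1.33×10⁻⁴ s⁻¹
Pressure gradient: |∂P/∂n| = 700 Pa / 156000 m = 4.49×10⁻³ Pa/m
Geostrophic speed: V_g = |∂P/∂n|/(fρ) = 4.49×10⁻³/(1.33×10⁻⁴ × 1.23) = 27.4 m/s
Around a low, centrifugal force acts outward with Coriolis, so pressure-gradient force balances both:
(1/ρ)|∂P/∂n| = fV + V²/R  →  V² + fR·V − fR·V_g = 0
With fR = 1.33×10⁻⁴ × 871×10³ m = 116 m/s:
V = [−fR + √((fR)² + 4 fR V_g)]/2 = [−116 + √(116² + 4×116×27.4)]/2 = 22.9 m/s
Subgeostrophic (V < V_g = 27.4 m/s), as expected around a low.
Converting: 22.9 m/s × 3.6 = 82.4 km/h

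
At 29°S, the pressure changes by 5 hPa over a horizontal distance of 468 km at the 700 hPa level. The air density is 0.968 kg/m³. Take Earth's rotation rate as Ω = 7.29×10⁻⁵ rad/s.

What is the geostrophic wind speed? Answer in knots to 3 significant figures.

Coriolis parameter at 29°S:
f = 2Ω sin φ = 2 × 7.29×10⁻⁵ × sin 29° = 7.07×10⁻⁵ s⁻¹
Pressure gradient: |∂P/∂n| = 500 Pa / 468000 m = 1.07×10⁻³ Pa/m
Geostrophic balance (pressure-gradient force = Coriolis force):
V_g = (1/(fρ)) |∂P/∂n| = 1.07×10⁻³ / (7.07×10⁻⁵ × 0.968) = 15.6 m/s
Converting: 15.6 m/s × 1.944 = 30.4 knots

30.4 knots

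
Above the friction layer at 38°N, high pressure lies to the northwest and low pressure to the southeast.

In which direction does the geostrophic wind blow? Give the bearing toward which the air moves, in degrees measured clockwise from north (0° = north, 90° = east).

The pressure-gradient force points toward the southeast (bearing 135°).
Geostrophic balance: in the Northern Hemisphere the Coriolis force deflects motion to the right, so the geostrophic wind blows 90° to the right of the pressure-gradient force (low pressure on the left).
Rotating 135° by 90° clockwise gives 225° — the wind blows toward the southwest.

225°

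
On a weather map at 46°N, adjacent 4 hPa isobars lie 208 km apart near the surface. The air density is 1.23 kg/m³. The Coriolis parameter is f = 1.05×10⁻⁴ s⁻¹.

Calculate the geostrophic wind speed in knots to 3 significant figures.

Pressure gradient: |∂P/∂n| = 400 Pa / 208000 m = 1.92×10⁻³ Pa/m
Geostrophic balance (pressure-gradient force = Coriolis force):
V_g = (1/(fρ)) |∂P/∂n| = 1.92×10⁻³ / (1.05×10⁻⁴ × 1.23) = 14.9 m/s
Converting: 14.9 m/s × 1.944 = 28.9 knots

28.9 knots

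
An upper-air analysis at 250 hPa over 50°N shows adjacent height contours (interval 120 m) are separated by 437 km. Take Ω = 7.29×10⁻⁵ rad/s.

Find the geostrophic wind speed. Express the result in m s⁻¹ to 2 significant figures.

Coriolis parameter at 50°N:
f = 2Ω sin φ = 2 × 7.29×10⁻⁵ × sin 50° = 1.12×10⁻⁴ s⁻¹
Height gradient: |∂Z/∂n| = 120 m / 437000 m = 2.75×10⁻⁴
On a pressure surface, geostrophic balance gives V_g = (g/f)|∂Z/∂n|:
V_g = 9.81 × 2.75×10⁻⁴ / 1.12×10⁻⁴ = 24.1 m/s

24 m s⁻¹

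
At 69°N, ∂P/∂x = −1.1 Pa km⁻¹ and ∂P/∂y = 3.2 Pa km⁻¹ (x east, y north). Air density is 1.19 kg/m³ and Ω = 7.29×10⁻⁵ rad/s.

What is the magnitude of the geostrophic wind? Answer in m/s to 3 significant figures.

20.9 m/s

Coriolis parameter at 69°N:
f = 2Ω sin φ = 2 × 7.29×10⁻⁵ × sin 69° = 1.36×10⁻⁴ s⁻¹
Component geostrophic relations (x east, y north):
u_g = −(1/(fρ)) ∂P/∂y,  v_g = (1/(fρ)) ∂P/∂x
u_g = −(3.2×10⁻³)/(1.36×10⁻⁴ × 1.19) = −19.8 m/s;  v_g = (−1.1×10⁻³)/(1.36×10⁻⁴ × 1.19) = −6.79 m/s
|V_g| = √(u_g² + v_g²) = 20.9 m/s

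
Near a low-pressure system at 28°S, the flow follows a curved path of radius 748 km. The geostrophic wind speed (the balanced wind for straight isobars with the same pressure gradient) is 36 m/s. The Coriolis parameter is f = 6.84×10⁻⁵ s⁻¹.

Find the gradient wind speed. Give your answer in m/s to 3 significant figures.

Around a low, centrifugal force acts outward with Coriolis, so pressure-gradient force balances both:
(1/ρ)|∂P/∂n| = fV + V²/R  →  V² + fR·V − fR·V_g = 0
With fR = 6.84×10⁻⁵ × 748×10³ m = 51.2 m/s:
V = [−fR + √((fR)² + 4 fR V_g)]/2 = [−51.2 + √(51.2² + 4×51.2×36)]/2 = 24.4 m/s
Subgeostrophic (V < V_g = 36 m/s), as expected around a low.

24.4 m/s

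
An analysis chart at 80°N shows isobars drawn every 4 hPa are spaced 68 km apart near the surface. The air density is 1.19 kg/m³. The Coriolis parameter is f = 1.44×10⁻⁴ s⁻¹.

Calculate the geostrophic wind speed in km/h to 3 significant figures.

Pressure gradient: |∂P/∂n| = 400 Pa / 68000 m = 5.88×10⁻³ Pa/m
Geostrophic balance (pressure-gradient force = Coriolis force):
V_g = (1/(fρ)) |∂P/∂n| = 5.88×10⁻³ / (1.44×10⁻⁴ × 1.19) = 34.3 m/s
Converting: 34.3 m/s × 3.6 = 124 km/h

124 km/h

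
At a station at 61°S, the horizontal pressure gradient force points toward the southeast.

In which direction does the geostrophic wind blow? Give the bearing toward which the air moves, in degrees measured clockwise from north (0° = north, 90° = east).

045°

The pressure-gradient force points toward the southeast (bearing 135°).
Geostrophic balance: in the Southern Hemisphere the Coriolis force deflects motion to the left, so the geostrophic wind blows 90° to the left of the pressure-gradient force (low pressure on the right).
Rotating 135° by 90° counterclockwise gives 045° — the wind blows toward the northeast.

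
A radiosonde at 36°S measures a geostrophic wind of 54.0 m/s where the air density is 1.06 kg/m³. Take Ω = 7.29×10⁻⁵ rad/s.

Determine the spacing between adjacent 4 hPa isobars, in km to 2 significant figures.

82 km

Coriolis parameter at 36°S:
f = 2Ω sin φ = 2 × 7.29×10⁻⁵ × sin 36° = 8.57×10⁻⁵ s⁻¹
Geostrophic balance rearranged: |∂P/∂n| = f ρ V_g
|∂P/∂n| = 8.57×10⁻⁵ × 1.06 × 54.0 = 4.91×10⁻³ Pa/m
Isobar spacing: Δn = ΔP/|∂P/∂n| = 400 Pa / 4.91×10⁻³ Pa/m = 81543 m ≈ 82 km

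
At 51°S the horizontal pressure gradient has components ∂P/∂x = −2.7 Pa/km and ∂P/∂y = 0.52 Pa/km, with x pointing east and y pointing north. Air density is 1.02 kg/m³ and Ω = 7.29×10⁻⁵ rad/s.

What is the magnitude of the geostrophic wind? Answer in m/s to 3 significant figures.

Coriolis parameter at 51°S:
f = 2Ω sin φ = 2 × 7.29×10⁻⁵ × sin 51° = 1.13×10⁻⁴ s⁻¹
In the Southern Hemisphere f is negative: f = −1.13×10⁻⁴ s⁻¹.
Component geostrophic relations (x east, y north):
u_g = −(1/(fρ)) ∂P/∂y,  v_g = (1/(fρ)) ∂P/∂x
u_g = −(0.52×10⁻³)/(−1.13×10⁻⁴ × 1.02) = 4.50 m/s;  v_g = (−2.7×10⁻³)/(−1.13×10⁻⁴ × 1.02) = 23.4 m/s
|V_g| = √(u_g² + v_g²) = 23.8 m/s

23.8 m/s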